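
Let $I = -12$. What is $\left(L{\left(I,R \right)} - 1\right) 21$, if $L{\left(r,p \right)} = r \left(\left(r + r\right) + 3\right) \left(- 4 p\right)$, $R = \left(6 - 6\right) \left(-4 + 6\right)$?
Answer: $-21$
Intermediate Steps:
$R = 0$ ($R = 0 \cdot 2 = 0$)
$L{\left(r,p \right)} = - 4 p r \left(3 + 2 r\right)$ ($L{\left(r,p \right)} = r \left(2 r + 3\right) \left(- 4 p\right) = r \left(3 + 2 r\right) \left(- 4 p\right) = - 4 p r \left(3 + 2 r\right)$)
$\left(L{\left(I,R \right)} - 1\right) 21 = \left(\left(-4\right) 0 \left(-12\right) \left(3 + 2 \left(-12\right)\right) - 1\right) 21 = \left(\left(-4\right) 0 \left(-12\right) \left(3 - 24\right) - 1\right) 21 = \left(\left(-4\right) 0 \left(-12\right) \left(-21\right) - 1\right) 21 = \left(0 - 1\right) 21 = \left(-1\right) 21 = -21$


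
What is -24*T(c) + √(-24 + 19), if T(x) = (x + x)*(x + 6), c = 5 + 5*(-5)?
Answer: -13440 + I*√5 ≈ -13440.0 + 2.2361*I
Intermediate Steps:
c = -20 (c = 5 - 25 = -20)
T(x) = 2*x*(6 + x) (T(x) = (2*x)*(6 + x) = 2*x*(6 + x))
-24*T(c) + √(-24 + 19) = -48*(-20)*(6 - 20) + √(-24 + 19) = -48*(-20)*(-14) + √(-5) = -24*560 + I*√5 = -13440 + I*√5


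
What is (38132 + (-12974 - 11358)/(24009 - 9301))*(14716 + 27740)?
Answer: 5952555410136/3677 ≈ 1.6189e+9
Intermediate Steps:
(38132 + (-12974 - 11358)/(24009 - 9301))*(14716 + 27740) = (38132 - 24332/14708)*42456 = (38132 - 24332*1/14708)*42456 = (38132 - 6083/3677)*42456 = (140205281/3677)*42456 = 5952555410136/3677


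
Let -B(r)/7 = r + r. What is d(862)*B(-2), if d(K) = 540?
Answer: 15120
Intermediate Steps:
B(r) = -14*r (B(r) = -7*(r + r) = -14*r)
d(862)*B(-2) = 540*(-14*(-2)) = 540*28 = 15120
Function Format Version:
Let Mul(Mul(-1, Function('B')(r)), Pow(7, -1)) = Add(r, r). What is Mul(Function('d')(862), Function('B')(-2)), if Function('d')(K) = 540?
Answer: 15120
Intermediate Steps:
Function('B')(r) = Mul(-14, r) (Function('B')(r) = Mul(-7, Add(r, r)) = Mul(-7, Mul(2, r)) = Mul(-14, r))
Mul(Function('d')(862), Function('B')(-2)) = Mul(540, Mul(-14, -2)) = Mul(540, 28) = 15120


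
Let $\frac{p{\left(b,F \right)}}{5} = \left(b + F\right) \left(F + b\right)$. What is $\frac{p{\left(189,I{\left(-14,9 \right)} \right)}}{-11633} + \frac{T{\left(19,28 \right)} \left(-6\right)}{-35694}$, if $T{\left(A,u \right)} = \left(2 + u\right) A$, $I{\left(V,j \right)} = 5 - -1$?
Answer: $- \frac{374807605}{23068239} \approx -16.248$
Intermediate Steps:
$I{\left(V,j \right)} = 6$ ($I{\left(V,j \right)} = 5 + 1 = 6$)
$p{\left(b,F \right)} = 5 \left(F + b\right)^{2}$ ($p{\left(b,F \right)} = 5 \left(b + F\right) \left(F + b\right) = 5 \left(F + b\right) \left(F + b\right) = 5 \left(F + b\right)^{2}$)
$T{\left(A,u \right)} = A \left(2 + u\right)$
$\frac{p{\left(189,I{\left(-14,9 \right)} \right)}}{-11633} + \frac{T{\left(19,28 \right)} \left(-6\right)}{-35694} = \frac{5 \left(6 + 189\right)^{2}}{-11633} + \frac{19 \left(2 + 28\right) \left(-6\right)}{-35694} = 5 \cdot 195^{2} \left(- \frac{1}{11633}\right) + 19 \cdot 30 \left(-6\right) \left(- \frac{1}{35694}\right) = 5 \cdot 38025 \left(- \frac{1}{11633}\right) + 570 \left(-6\right) \left(- \frac{1}{35694}\right) = 190125 \left(- \frac{1}{11633}\right) - - \frac{190}{1983} = - \frac{190125}{11633} + \frac{190}{1983} = - \frac{374807605}{23068239}$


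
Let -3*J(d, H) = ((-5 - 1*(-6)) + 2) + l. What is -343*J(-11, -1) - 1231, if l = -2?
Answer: -3350/3 ≈ -1116.7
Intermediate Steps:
J(d, H) = -⅓ (J(d, H) = -(((-5 - 1*(-6)) + 2) - 2)/3 = -(((-5 + 6) + 2) - 2)/3 = -((1 + 2) - 2)/3 = -(3 - 2)/3 = -⅓*1 = -⅓)
-343*J(-11, -1) - 1231 = -343*(-⅓) - 1231 = 343/3 - 1231 = -3350/3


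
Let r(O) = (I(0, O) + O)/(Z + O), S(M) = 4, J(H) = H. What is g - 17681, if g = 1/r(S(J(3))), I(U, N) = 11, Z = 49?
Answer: -265162/15 ≈ -17677.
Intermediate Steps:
r(O) = (11 + O)/(49 + O)
g = 53/15 (g = 1/((11 + 4)/(49 + 4)) = 1/(15/53) = 53/15 ≈ 3.5333)
g - 17681 = 53/15 - 17681 = -265162/15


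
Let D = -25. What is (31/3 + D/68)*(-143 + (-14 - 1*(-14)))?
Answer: -290719/204 ≈ -1425.1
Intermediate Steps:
(31/3 + D/68)*(-143 + (-14 - 1*(-14))) = (31/3 - 25/68)*(-143 + (-14 - 1*(-14))) = (31*(1/3) - 25*1/68)*(-143 + (-14 + 14)) = (31/3 - 25/68)*(-143 + 0) = (2033/204)*(-143) = -290719/204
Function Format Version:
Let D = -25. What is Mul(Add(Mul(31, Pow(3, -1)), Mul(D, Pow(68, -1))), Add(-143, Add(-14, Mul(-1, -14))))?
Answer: Rational(-290719, 204) ≈ -1425.1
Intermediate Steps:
Mul(Add(Mul(31, Pow(3, -1)), Mul(D, Pow(68, -1))), Add(-143, Add(-14, Mul(-1, -14)))) = Mul(Add(Mul(31, Pow(3, -1)), Mul(-25, Pow(68, -1))), Add(-143, Add(-14, Mul(-1, -14)))) = Mul(Add(Mul(31, Rational(1, 3)), Mul(-25, Rational(1, 68))), Add(-143, Add(-14, 14))) = Mul(Add(Rational(31, 3), Rational(-25, 68)), Add(-143, 0)) = Mul(Rational(2033, 204), -143) = Rational(-290719, 204)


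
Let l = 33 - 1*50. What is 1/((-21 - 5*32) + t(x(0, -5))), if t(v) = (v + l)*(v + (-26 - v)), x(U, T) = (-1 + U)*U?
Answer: 1/261 ≈ 0.0038314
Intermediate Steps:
x(U, T) = U*(-1 + U)
l = -17 (l = 33 - 50 = -17)
t(v) = 442 - 26*v (t(v) = (v - 17)*(v + (-26 - v)) = (-17 + v)*(-26) = 442 - 26*v)
1/((-21 - 5*32) + t(x(0, -5))) = 1/((-21 - 5*32) + (442 - 0*(-1 + 0))) = 1/((-21 - 160) + (442 - 0*(-1))) = 1/(-181 + (442 - 26*0)) = 1/(-181 + (442 + 0)) = 1/(-181 + 442) = 1/261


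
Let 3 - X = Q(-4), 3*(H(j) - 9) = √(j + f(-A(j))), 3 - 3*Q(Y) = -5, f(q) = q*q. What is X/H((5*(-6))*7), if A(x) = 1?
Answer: 27/938 - I*√209/938 ≈ 0.028785 - 0.015412*I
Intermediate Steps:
f(q) = q²
Q(Y) = 8/3 (Q(Y) = 1 - ⅓*(-5) = 1 + 5/3 = 8/3)
H(j) = 9 + √(1 + j)/3 (H(j) = 9 + √(j + (-1*1)²)/3 = 9 + √(j + (-1)²)/3 = 9 + √(j + 1)/3 = 9 + √(1 + j)/3)
X = ⅓ (X = 3 - 1*8/3 = 3 - 8/3 = ⅓ ≈ 0.33333)
X/H((5*(-6))*7) = (⅓)/(9 + √(1 + (5*(-6))*7)/3) = (⅓)/(9 + √(1 - 30*7)/3) = (⅓)/(9 + √(1 - 210)/3) = (⅓)/(9 + √(-209)/3) = (⅓)/(9 + (I*√209)/3) = (⅓)/(9 + I*√209/3) = 1/(3*(9 + I*√209/3))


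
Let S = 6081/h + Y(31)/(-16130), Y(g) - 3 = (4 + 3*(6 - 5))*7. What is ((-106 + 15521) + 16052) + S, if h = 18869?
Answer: 4788648940166/152178485 ≈ 31467.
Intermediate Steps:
Y(g) = 52 (Y(g) = 3 + (4 + 3*(6 - 5))*7 = 3 + (4 + 3*1)*7 = 3 + (4 + 3)*7 = 3 + 7*7 = 3 + 49 = 52)
S = 48552671/152178485 (S = 6081/18869 + 52/(-16130) = 6081*(1/18869) + 52*(-1/16130) = 6081/18869 - 26/8065 = 48552671/152178485 ≈ 0.31905)
((-106 + 15521) + 16052) + S = ((-106 + 15521) + 16052) + 48552671/152178485 = (15415 + 16052) + 48552671/152178485 = 31467 + 48552671/152178485 = 4788648940166/152178485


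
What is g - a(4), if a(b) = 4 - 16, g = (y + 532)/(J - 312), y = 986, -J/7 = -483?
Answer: 1162/93 ≈ 12.495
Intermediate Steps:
J = 3381 (J = -7*(-483) = 3381)
g = 46/93 (g = (986 + 532)/(3381 - 312) = 1518/3069 = 1518*(1/3069) = 46/93 ≈ 0.49462)
a(b) = -12
g - a(4) = 46/93 - 1*(-12) = 46/93 + 12 = 1162/93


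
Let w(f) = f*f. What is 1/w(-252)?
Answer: 1/63504 ≈ 1.5747e-5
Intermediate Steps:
w(f) = f²
1/w(-252) = 1/((-252)²) = 1/63504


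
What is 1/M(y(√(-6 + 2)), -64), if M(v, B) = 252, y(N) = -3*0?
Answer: 1/252 ≈ 0.0039683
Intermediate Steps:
y(N) = 0
1/M(y(√(-6 + 2)), -64) = 1/252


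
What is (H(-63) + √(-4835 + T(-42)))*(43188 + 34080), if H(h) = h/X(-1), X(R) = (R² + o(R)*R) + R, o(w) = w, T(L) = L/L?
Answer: -4867884 + 77268*I*√4834 ≈ -4.8679e+6 + 5.3722e+6*I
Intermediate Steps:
T(L) = 1
X(R) = R + 2*R² (X(R) = (R² + R*R) + R = (R² + R²) + R = 2*R² + R = R + 2*R²)
H(h) = h (H(h) = h/((-(1 + 2*(-1)))) = h/((-(1 - 2))) = h/((-1*(-1))) = h/1 = h*1 = h)
(H(-63) + √(-4835 + T(-42)))*(43188 + 34080) = (-63 + √(-4835 + 1))*(43188 + 34080) = (-63 + √(-4834))*77268 = (-63 + I*√4834)*77268 = -4867884 + 77268*I*√4834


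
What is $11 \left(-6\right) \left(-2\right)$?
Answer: $132$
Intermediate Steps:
$11 \left(-6\right) \left(-2\right) = \left(-66\right) \left(-2\right) = 132$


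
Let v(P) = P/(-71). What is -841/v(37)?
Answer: 59711/37 ≈ 1613.8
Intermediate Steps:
v(P) = -P/71 (v(P) = P*(-1/71) = -P/71)
-841/v(37) = -841/((-1/71*37)) = -841/(-37/71) = -841*(-71/37) = 59711/37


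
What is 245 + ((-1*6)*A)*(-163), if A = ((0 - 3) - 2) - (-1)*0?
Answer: -4645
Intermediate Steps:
A = -5 (A = (-3 - 2) - 1*0 = -5 + 0 = -5)
245 + ((-1*6)*A)*(-163) = 245 + (-1*6*(-5))*(-163) = 245 - 6*(-5)*(-163) = 245 + 30*(-163) = 245 - 4890 = -4645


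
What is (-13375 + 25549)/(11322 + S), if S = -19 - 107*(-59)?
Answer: 2029/2936 ≈ 0.69108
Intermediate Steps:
S = 6294 (S = -19 + 6313 = 6294)
(-13375 + 25549)/(11322 + S) = (-13375 + 25549)/(11322 + 6294) = 12174/17616 = 12174*(1/17616) = 2029/2936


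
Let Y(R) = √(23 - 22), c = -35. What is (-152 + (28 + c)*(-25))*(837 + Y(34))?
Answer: 19274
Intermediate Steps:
Y(R) = 1 (Y(R) = √1 = 1)
(-152 + (28 + c)*(-25))*(837 + Y(34)) = (-152 + (28 - 35)*(-25))*(837 + 1) = (-152 - 7*(-25))*838 = (-152 + 175)*838 = 23*838 = 19274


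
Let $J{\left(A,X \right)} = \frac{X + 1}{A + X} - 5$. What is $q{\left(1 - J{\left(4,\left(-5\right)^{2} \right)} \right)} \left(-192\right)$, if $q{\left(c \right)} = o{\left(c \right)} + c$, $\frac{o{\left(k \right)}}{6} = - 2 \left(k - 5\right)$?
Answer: $- \frac{21504}{29} \approx -741.52$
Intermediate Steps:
$J{\left(A,X \right)} = -5 + \frac{1 + X}{A + X}$ ($J{\left(A,X \right)} = \frac{1 + X}{A + X} - 5 = -5 + \frac{1 + X}{A + X}$)
$o{\left(k \right)} = 60 - 12 k$ ($o{\left(k \right)} = 6 \left(- 2 \left(k - 5\right)\right) = 6 \left(- 2 \left(-5 + k\right)\right) = 6 \left(10 - 2 k\right) = 60 - 12 k$)
$q{\left(c \right)} = 60 - 11 c$ ($q{\left(c \right)} = \left(60 - 12 c\right) + c = 60 - 11 c$)
$q{\left(1 - J{\left(4,\left(-5\right)^{2} \right)} \right)} \left(-192\right) = \left(60 - 11 \left(1 - \frac{1 - 20 - 4 \left(-5\right)^{2}}{4 + \left(-5\right)^{2}}\right)\right) \left(-192\right) = \left(60 - 11 \left(1 - \frac{1 - 20 - 100}{4 + 25}\right)\right) \left(-192\right) = \left(60 - 11 \left(1 - \frac{1 - 20 - 100}{29}\right)\right) \left(-192\right) = \left(60 - 11 \left(1 - \frac{1}{29} \left(-119\right)\right)\right) \left(-192\right) = \left(60 - 11 \left(1 - - \frac{119}{29}\right)\right) \left(-192\right) = \left(60 - 11 \left(1 + \frac{119}{29}\right)\right) \left(-192\right) = \left(60 - \frac{1628}{29}\right) \left(-192\right) = \frac{112}{29} \left(-192\right) = - \frac{21504}{29}$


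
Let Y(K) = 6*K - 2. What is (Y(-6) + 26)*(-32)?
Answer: 384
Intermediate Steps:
Y(K) = -2 + 6*K
(Y(-6) + 26)*(-32) = ((-2 + 6*(-6)) + 26)*(-32) = ((-2 - 36) + 26)*(-32) = (-38 + 26)*(-32) = -12*(-32) = 384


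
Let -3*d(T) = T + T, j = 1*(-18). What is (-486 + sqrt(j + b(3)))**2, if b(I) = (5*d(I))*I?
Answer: 236148 - 3888*I*sqrt(3) ≈ 2.3615e+5 - 6734.2*I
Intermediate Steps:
j = -18
d(T) = -2*T/3 (d(T) = -(T + T)/3 = -2*T/3)
b(I) = -10*I**2/3 (b(I) = (5*(-2*I/3))*I = (-10*I/3)*I = -10*I**2/3)
(-486 + sqrt(j + b(3)))**2 = (-486 + sqrt(-18 - 10/3*3**2))**2 = (-486 + sqrt(-18 - 10/3*9))**2 = (-486 + sqrt(-18 - 30))**2 = (-486 + sqrt(-48))**2 = (-486 + 4*I*sqrt(3))**2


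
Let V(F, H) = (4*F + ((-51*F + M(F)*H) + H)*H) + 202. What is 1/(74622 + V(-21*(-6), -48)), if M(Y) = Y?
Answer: 1/676384 ≈ 1.4784e-6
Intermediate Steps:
V(F, H) = 202 + 4*F + H*(H - 51*F + F*H) (V(F, H) = (4*F + ((-51*F + F*H) + H)*H) + 202 = (4*F + (H - 51*F + F*H)*H) + 202 = (4*F + H*(H - 51*F + F*H)) + 202 = 202 + 4*F + H*(H - 51*F + F*H))
1/(74622 + V(-21*(-6), -48)) = 1/(74622 + (202 + (-48)**2 + 4*(-21*(-6)) - 21*(-6)*(-48)**2 - 51*(-21*(-6))*(-48))) = 1/(74622 + (202 + 2304 + 4*126 + 126*2304 - 51*126*(-48))) = 1/(74622 + (202 + 2304 + 504 + 290304 + 308448)) = 1/(74622 + 601762) = 1/676384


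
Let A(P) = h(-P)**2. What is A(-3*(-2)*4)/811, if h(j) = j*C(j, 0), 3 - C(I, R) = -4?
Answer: 28224/811 ≈ 34.801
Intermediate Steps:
C(I, R) = 7 (C(I, R) = 3 - 1*(-4) = 3 + 4 = 7)
h(j) = 7*j (h(j) = j*7 = 7*j)
A(P) = 49*P**2 (A(P) = (7*(-P))**2 = (-7*P)**2 = 49*P**2)
A(-3*(-2)*4)/811 = (49*(-3*(-2)*4)**2)/811 = (49*(6*4)**2)*(1/811) = (49*24**2)*(1/811) = (49*576)*(1/811) = 28224*(1/811) = 28224/811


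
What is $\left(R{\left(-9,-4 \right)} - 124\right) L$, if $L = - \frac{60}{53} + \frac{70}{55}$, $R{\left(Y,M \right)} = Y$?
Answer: $- \frac{10906}{583} \approx -18.707$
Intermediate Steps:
$L = \frac{82}{583}$ ($L = \left(-60\right) \frac{1}{53} + 70 \cdot \frac{1}{55} = - \frac{60}{53} + \frac{14}{11} = \frac{82}{583} \approx 0.14065$)
$\left(R{\left(-9,-4 \right)} - 124\right) L = \left(-9 - 124\right) \frac{82}{583} = \left(-133\right) \frac{82}{583} = - \frac{10906}{583}$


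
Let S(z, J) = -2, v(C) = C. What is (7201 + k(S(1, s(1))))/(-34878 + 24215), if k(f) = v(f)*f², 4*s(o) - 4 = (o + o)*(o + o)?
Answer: -7193/10663 ≈ -0.67458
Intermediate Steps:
s(o) = 1 + o² (s(o) = 1 + ((o + o)*(o + o))/4 = 1 + ((2*o)*(2*o))/4 = 1 + (4*o²)/4 = 1 + o²)
k(f) = f³ (k(f) = f*f² = f³)
(7201 + k(S(1, s(1))))/(-34878 + 24215) = (7201 + (-2)³)/(-34878 + 24215) = (7201 - 8)/(-10663) = 7193*(-1/10663) = -7193/10663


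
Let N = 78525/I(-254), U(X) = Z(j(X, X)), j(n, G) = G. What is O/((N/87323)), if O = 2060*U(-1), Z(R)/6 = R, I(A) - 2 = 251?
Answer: -18204400456/5235 ≈ -3.4774e+6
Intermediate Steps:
I(A) = 253 (I(A) = 2 + 251 = 253)
Z(R) = 6*R
U(X) = 6*X
N = 78525/253 ≈ 310.38
O = -12360 (O = 2060*(6*(-1)) = 2060*(-6) = -12360)
O/((N/87323)) = -12360/((78525/253)/87323) = -12360/((78525/253)*(1/87323)) = -12360/78525/22092719 = -12360*22092719/78525 = -18204400456/5235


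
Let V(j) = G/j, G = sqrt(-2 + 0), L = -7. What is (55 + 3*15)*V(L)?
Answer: -100*I*sqrt(2)/7 ≈ -20.203*I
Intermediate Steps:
G = I*sqrt(2) (G = sqrt(-2) = I*sqrt(2) ≈ 1.4142*I)
V(j) = I*sqrt(2)/j (V(j) = (I*sqrt(2))/j = I*sqrt(2)/j)
(55 + 3*15)*V(L) = (55 + 3*15)*(I*sqrt(2)/(-7)) = (55 + 45)*(I*sqrt(2)*(-1/7)) = 100*(-I*sqrt(2)/7) = -100*I*sqrt(2)/7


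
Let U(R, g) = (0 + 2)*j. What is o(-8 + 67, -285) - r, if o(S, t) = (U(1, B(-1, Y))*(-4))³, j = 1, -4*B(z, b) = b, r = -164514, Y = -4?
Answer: 164002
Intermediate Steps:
B(z, b) = -b/4
U(R, g) = 2 (U(R, g) = (0 + 2)*1 = 2*1 = 2)
o(S, t) = -512 (o(S, t) = (2*(-4))³ = (-8)³ = -512)
o(-8 + 67, -285) - r = -512 - 1*(-164514) = -512 + 164514 = 164002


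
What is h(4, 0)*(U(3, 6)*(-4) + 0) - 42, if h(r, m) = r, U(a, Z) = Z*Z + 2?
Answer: -650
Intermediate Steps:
U(a, Z) = 2 + Z² (U(a, Z) = Z² + 2 = 2 + Z²)
h(4, 0)*(U(3, 6)*(-4) + 0) - 42 = 4*((2 + 6²)*(-4) + 0) - 42 = 4*((2 + 36)*(-4) + 0) - 42 = 4*(38*(-4) + 0) - 42 = 4*(-152 + 0) - 42 = 4*(-152) - 42 = -608 - 42 = -650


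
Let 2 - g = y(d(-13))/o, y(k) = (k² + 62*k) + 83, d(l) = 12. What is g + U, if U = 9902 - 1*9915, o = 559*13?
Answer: -80908/7267 ≈ -11.134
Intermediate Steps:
o = 7267
y(k) = 83 + k² + 62*k
U = -13 (U = 9902 - 9915 = -13)
g = 13563/7267 (g = 2 - (83 + 12² + 62*12)/7267 = 2 - (83 + 144 + 744)/7267 = 2 - 971/7267 = 13563/7267 ≈ 1.8664)
g + U = 13563/7267 - 13 = -80908/7267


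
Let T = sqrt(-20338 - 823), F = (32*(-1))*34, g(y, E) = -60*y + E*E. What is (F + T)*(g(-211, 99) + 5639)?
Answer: -30572800 + 28100*I*sqrt(21161) ≈ -3.0573e+7 + 4.0877e+6*I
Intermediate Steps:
g(y, E) = E**2 - 60*y (g(y, E) = -60*y + E**2 = E**2 - 60*y)
F = -1088 (F = -32*34 = -1088)
T = I*sqrt(21161) (T = sqrt(-21161) = I*sqrt(21161) ≈ 145.47*I)
(F + T)*(g(-211, 99) + 5639) = (-1088 + I*sqrt(21161))*((99**2 - 60*(-211)) + 5639) = (-1088 + I*sqrt(21161))*((9801 + 12660) + 5639) = (-1088 + I*sqrt(21161))*(22461 + 5639) = (-1088 + I*sqrt(21161))*28100 = -30572800 + 28100*I*sqrt(21161)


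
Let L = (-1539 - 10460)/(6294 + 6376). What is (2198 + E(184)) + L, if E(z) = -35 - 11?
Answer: 27253841/12670 ≈ 2151.1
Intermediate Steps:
L = -11999/12670 ≈ -0.94704
E(z) = -46
(2198 + E(184)) + L = (2198 - 46) - 11999/12670 = 2152 - 11999/12670 = 27253841/12670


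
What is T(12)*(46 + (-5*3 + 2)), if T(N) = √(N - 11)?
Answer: 33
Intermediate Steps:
T(N) = √(-11 + N)
T(12)*(46 + (-5*3 + 2)) = √(-11 + 12)*(46 + (-5*3 + 2)) = √1*(46 + (-15 + 2)) = 1*(46 - 13) = 1*33 = 33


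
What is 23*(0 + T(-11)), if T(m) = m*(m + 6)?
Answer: 1265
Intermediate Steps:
T(m) = m*(6 + m)
23*(0 + T(-11)) = 23*(0 - 11*(6 - 11)) = 23*(0 - 11*(-5)) = 23*(0 + 55) = 23*55 = 1265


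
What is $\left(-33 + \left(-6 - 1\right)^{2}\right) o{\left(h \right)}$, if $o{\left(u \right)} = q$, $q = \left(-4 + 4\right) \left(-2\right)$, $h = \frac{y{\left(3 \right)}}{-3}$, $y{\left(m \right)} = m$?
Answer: $0$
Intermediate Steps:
$h = -1$ ($h = \frac{3}{-3} = 3 \left(- \frac{1}{3}\right) = -1$)
$q = 0$ ($q = 0 \left(-2\right) = 0$)
$o{\left(u \right)} = 0$
$\left(-33 + \left(-6 - 1\right)^{2}\right) o{\left(h \right)} = \left(-33 + \left(-6 - 1\right)^{2}\right) 0 = \left(-33 + \left(-7\right)^{2}\right) 0 = \left(-33 + 49\right) 0 = 16 \cdot 0 = 0$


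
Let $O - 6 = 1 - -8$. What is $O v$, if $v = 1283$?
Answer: $19245$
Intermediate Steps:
$O = 15$ ($O = 6 + \left(1 - -8\right) = 6 + \left(1 + 8\right) = 6 + 9 = 15$)
$O v = 15 \cdot 1283 = 19245$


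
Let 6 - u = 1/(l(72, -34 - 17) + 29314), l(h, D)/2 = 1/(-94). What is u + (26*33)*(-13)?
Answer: -15359235083/1377757 ≈ -11148.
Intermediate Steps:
l(h, D) = -1/47 (l(h, D) = 2/(-94) = 2*(-1/94) = -1/47)
u = 8266495/1377757 (u = 6 - 1/(-1/47 + 29314) = 6 - 1/1377757/47 = 6 - 1*47/1377757 = 6 - 47/1377757 = 8266495/1377757 ≈ 6.0000)
u + (26*33)*(-13) = 8266495/1377757 + (26*33)*(-13) = 8266495/1377757 + 858*(-13) = 8266495/1377757 - 11154 = -15359235083/1377757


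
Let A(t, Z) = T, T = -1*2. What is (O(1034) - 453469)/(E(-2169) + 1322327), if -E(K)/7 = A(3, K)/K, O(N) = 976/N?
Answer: -508506834465/1482821787733 ≈ -0.34293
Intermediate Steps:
T = -2
A(t, Z) = -2
E(K) = 14/K (E(K) = -(-14)/K = 14/K)
(O(1034) - 453469)/(E(-2169) + 1322327) = (976/1034 - 453469)/(14/(-2169) + 1322327) = (976*(1/1034) - 453469)/(14*(-1/2169) + 1322327) = (488/517 - 453469)/(-14/2169 + 1322327) = -234442985/(517*2868127249/2169) = -234442985/517*2169/2868127249 = -508506834465/1482821787733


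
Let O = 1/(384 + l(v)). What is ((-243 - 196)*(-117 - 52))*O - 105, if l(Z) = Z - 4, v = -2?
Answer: 34501/378 ≈ 91.272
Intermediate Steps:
l(Z) = -4 + Z
O = 1/378 (O = 1/(384 + (-4 - 2)) = 1/(384 - 6) = 1/378 ≈ 0.0026455)
((-243 - 196)*(-117 - 52))*O - 105 = ((-243 - 196)*(-117 - 52))*(1/378) - 105 = -439*(-169)*(1/378) - 105 = 74191*(1/378) - 105 = 74191/378 - 105 = 34501/378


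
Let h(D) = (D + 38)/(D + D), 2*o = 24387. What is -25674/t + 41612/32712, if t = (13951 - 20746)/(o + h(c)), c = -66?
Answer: 170685768757/3704634 ≈ 46074.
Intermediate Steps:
o = 24387/2 (o = (½)*24387 = 24387/2 ≈ 12194.)
h(D) = (38 + D)/(2*D) (h(D) = (38 + D)/((2*D)) = (38 + D)*(1/(2*D)) = (38 + D)/(2*D))
t = -89694/160957 (t = (13951 - 20746)/(24387/2 + (½)*(38 - 66)/(-66)) = -6795/(24387/2 + (½)*(-1/66)*(-28)) = -6795/(24387/2 + 7/33) = -6795/804785/66 = -6795*66/804785 = -89694/160957 ≈ -0.55725)
-25674/t + 41612/32712 = -25674/(-89694/160957) + 41612/32712 = -25674*(-160957/89694) + 41612*(1/32712) = 62612273/1359 + 10403/8178 = 170685768757/3704634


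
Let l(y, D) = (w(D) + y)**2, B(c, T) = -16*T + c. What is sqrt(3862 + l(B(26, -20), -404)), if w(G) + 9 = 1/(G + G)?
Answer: sqrt(76665927793)/808 ≈ 342.68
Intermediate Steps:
B(c, T) = c - 16*T
w(G) = -9 + 1/(2*G) (w(G) = -9 + 1/(G + G) = -9 + 1/(2*G))
l(y, D) = (-9 + y + 1/(2*D))**2 (l(y, D) = ((-9 + 1/(2*D)) + y)**2 = (-9 + y + 1/(2*D))**2)
sqrt(3862 + l(B(26, -20), -404)) = sqrt(3862 + (1/4)*(1 + 2*(-404)*(-9 + (26 - 16*(-20))))**2/(-404)**2) = sqrt(3862 + (1/4)*(1/163216)*(1 + 2*(-404)*(-9 + (26 + 320)))**2) = sqrt(3862 + (1/4)*(1/163216)*(1 + 2*(-404)*(-9 + 346))**2) = sqrt(3862 + (1/4)*(1/163216)*(1 + 2*(-404)*337)**2) = sqrt(3862 + (1/4)*(1/163216)*(1 - 272296)**2) = sqrt(3862 + (1/4)*(1/163216)*(-272295)**2) = sqrt(3862 + (1/4)*(1/163216)*74144567025) = sqrt(3862 + 74144567025/652864) = sqrt(76665927793/652864) = sqrt(76665927793)/808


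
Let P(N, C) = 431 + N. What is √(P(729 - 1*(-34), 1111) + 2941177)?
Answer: √2942371 ≈ 1715.3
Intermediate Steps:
√(P(729 - 1*(-34), 1111) + 2941177) = √((431 + (729 - 1*(-34))) + 2941177) = √((431 + (729 + 34)) + 2941177) = √((431 + 763) + 2941177) = √(1194 + 2941177) = √2942371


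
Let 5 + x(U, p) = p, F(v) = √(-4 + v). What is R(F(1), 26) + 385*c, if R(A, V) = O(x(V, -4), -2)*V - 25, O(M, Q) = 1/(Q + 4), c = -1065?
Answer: -410037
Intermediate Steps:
x(U, p) = -5 + p
O(M, Q) = 1/(4 + Q)
R(A, V) = -25 + V/2 (R(A, V) = V/(4 - 2) - 25 = V/2 - 25 = -25 + V/2)
R(F(1), 26) + 385*c = (-25 + (½)*26) + 385*(-1065) = (-25 + 13) - 410025 = -12 - 410025 = -410037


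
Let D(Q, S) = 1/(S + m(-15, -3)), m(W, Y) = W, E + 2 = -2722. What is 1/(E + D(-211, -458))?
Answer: -473/1288453 ≈ -0.00036711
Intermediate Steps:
E = -2724 (E = -2 - 2722 = -2724)
D(Q, S) = 1/(-15 + S) (D(Q, S) = 1/(S - 15) = 1/(-15 + S))
1/(E + D(-211, -458)) = 1/(-2724 + 1/(-15 - 458)) = 1/(-2724 + 1/(-473)) = 1/(-2724 - 1/473) = 1/(-1288453/473) = -473/1288453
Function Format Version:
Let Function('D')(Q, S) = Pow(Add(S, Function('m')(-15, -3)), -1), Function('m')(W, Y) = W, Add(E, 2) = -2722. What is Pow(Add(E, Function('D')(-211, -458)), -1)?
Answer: Rational(-473, 1288453) ≈ -0.00036711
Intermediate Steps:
E = -2724 (E = Add(-2, -2722) = -2724)
Function('D')(Q, S) = Pow(Add(-15, S), -1) (Function('D')(Q, S) = Pow(Add(S, -15), -1) = Pow(Add(-15, S), -1))
Pow(Add(E, Function('D')(-211, -458)), -1) = Pow(Add(-2724, Pow(Add(-15, -458), -1)), -1) = Pow(Add(-2724, Pow(-473, -1)), -1) = Pow(Add(-2724, Rational(-1, 473)), -1) = Pow(Rational(-1288453, 473), -1) = Rational(-473, 1288453)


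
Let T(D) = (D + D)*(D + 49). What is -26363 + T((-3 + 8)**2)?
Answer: -22663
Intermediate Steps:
T(D) = 2*D*(49 + D) (T(D) = (2*D)*(49 + D) = 2*D*(49 + D))
-26363 + T((-3 + 8)**2) = -26363 + 2*(-3 + 8)**2*(49 + (-3 + 8)**2) = -26363 + 2*5**2*(49 + 5**2) = -26363 + 2*25*(49 + 25) = -26363 + 2*25*74 = -26363 + 3700 = -22663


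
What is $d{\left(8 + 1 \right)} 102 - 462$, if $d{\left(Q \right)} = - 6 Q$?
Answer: $-5970$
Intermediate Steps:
$d{\left(8 + 1 \right)} 102 - 462 = - 6 \left(8 + 1\right) 102 - 462 = \left(-6\right) 9 \cdot 102 - 462 = \left(-54\right) 102 - 462 = -5508 - 462 = -5970$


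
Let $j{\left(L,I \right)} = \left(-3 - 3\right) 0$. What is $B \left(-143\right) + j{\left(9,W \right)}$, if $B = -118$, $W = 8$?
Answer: $16874$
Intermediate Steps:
$j{\left(L,I \right)} = 0$ ($j{\left(L,I \right)} = \left(-6\right) 0 = 0$)
$B \left(-143\right) + j{\left(9,W \right)} = \left(-118\right) \left(-143\right) + 0 = 16874 + 0 = 16874$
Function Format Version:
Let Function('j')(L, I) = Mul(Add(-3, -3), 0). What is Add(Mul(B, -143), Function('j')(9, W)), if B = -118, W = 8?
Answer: 16874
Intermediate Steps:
Function('j')(L, I) = 0 (Function('j')(L, I) = Mul(-6, 0) = 0)
Add(Mul(B, -143), Function('j')(9, W)) = Add(Mul(-118, -143), 0) = Add(16874, 0) = 16874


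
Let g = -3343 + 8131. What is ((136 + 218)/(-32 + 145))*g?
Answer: 1694952/113 ≈ 15000.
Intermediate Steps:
g = 4788
((136 + 218)/(-32 + 145))*g = ((136 + 218)/(-32 + 145))*4788 = (354/113)*4788 = 1694952/113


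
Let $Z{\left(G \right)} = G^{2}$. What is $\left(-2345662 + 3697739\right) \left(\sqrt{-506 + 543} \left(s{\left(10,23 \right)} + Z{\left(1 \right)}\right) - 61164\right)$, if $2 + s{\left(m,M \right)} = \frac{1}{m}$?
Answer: $-82698437628 - \frac{12168693 \sqrt{37}}{10} \approx -8.2706 \cdot 10^{10}$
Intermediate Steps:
$s{\left(m,M \right)} = -2 + \frac{1}{m}$
$\left(-2345662 + 3697739\right) \left(\sqrt{-506 + 543} \left(s{\left(10,23 \right)} + Z{\left(1 \right)}\right) - 61164\right) = \left(-2345662 + 3697739\right) \left(\sqrt{-506 + 543} \left(\left(-2 + \frac{1}{10}\right) + 1^{2}\right) - 61164\right) = 1352077 \left(\sqrt{37} \left(\left(-2 + \frac{1}{10}\right) + 1\right) - 61164\right) = 1352077 \left(\sqrt{37} \left(- \frac{19}{10} + 1\right) - 61164\right) = 1352077 \left(\sqrt{37} \left(- \frac{9}{10}\right) - 61164\right) = 1352077 \left(- \frac{9 \sqrt{37}}{10} - 61164\right) = 1352077 \left(-61164 - \frac{9 \sqrt{37}}{10}\right) = -82698437628 - \frac{12168693 \sqrt{37}}{10}$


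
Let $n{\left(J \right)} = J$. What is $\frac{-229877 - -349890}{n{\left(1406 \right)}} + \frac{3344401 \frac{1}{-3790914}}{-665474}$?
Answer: $\frac{151381682450844937}{1773496556374908} \approx 85.358$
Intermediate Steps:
$\frac{-229877 - -349890}{n{\left(1406 \right)}} + \frac{3344401 \frac{1}{-3790914}}{-665474} = \frac{-229877 - -349890}{1406} + \frac{3344401 \frac{1}{-3790914}}{-665474} = \left(-229877 + 349890\right) \frac{1}{1406} + 3344401 \left(- \frac{1}{3790914}\right) \left(- \frac{1}{665474}\right) = 120013 \cdot \frac{1}{1406} - - \frac{3344401}{2522754703236} = \frac{120013}{1406} + \frac{3344401}{2522754703236} = \frac{151381682450844937}{1773496556374908}$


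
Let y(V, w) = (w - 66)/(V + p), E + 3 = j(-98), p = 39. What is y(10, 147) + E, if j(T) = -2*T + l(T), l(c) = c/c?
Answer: 9587/49 ≈ 195.65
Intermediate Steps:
l(c) = 1
j(T) = 1 - 2*T (j(T) = -2*T + 1 = 1 - 2*T)
E = 194 (E = -3 + (1 - 2*(-98)) = -3 + (1 + 196) = -3 + 197 = 194)
y(V, w) = (-66 + w)/(39 + V) (y(V, w) = (w - 66)/(V + 39) = (-66 + w)/(39 + V))
y(10, 147) + E = (-66 + 147)/(39 + 10) + 194 = 81/49 + 194 = 9587/49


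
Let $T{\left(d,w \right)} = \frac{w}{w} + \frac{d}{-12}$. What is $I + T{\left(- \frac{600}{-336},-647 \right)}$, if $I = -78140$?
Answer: $- \frac{13127377}{168} \approx -78139.0$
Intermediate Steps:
$T{\left(d,w \right)} = 1 - \frac{d}{12}$ ($T{\left(d,w \right)} = 1 + d \left(- \frac{1}{12}\right) = 1 - \frac{d}{12}$)
$I + T{\left(- \frac{600}{-336},-647 \right)} = -78140 + \left(1 - \frac{\left(-600\right) \frac{1}{-336}}{12}\right) = -78140 + \left(1 - \frac{\left(-600\right) \left(- \frac{1}{336}\right)}{12}\right) = -78140 + \left(1 - \frac{25}{168}\right) = -78140 + \frac{143}{168} = - \frac{13127377}{168}$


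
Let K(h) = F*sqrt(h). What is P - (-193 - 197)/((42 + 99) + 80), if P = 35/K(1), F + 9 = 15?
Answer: 775/102 ≈ 7.5980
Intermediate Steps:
F = 6 (F = -9 + 15 = 6)
K(h) = 6*sqrt(h)
P = 35/6 (P = 35/((6*sqrt(1))) = 35/((6*1)) = 35/6 ≈ 5.8333)
P - (-193 - 197)/((42 + 99) + 80) = 35/6 - (-193 - 197)/((42 + 99) + 80) = 35/6 - (-390)/(141 + 80) = 35/6 - (-390)/221 = 35/6 - 1*(-30/17) = 35/6 + 30/17 = 775/102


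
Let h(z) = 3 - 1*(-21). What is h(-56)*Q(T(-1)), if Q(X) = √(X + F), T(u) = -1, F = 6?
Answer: 24*√5 ≈ 53.666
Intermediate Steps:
Q(X) = √(6 + X) (Q(X) = √(X + 6) = √(6 + X))
h(z) = 24 (h(z) = 3 + 21 = 24)
h(-56)*Q(T(-1)) = 24*√(6 - 1) = 24*√5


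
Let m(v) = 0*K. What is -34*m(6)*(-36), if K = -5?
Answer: 0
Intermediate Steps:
m(v) = 0 (m(v) = 0*(-5) = 0)
-34*m(6)*(-36) = -34*0*(-36) = 0*(-36) = 0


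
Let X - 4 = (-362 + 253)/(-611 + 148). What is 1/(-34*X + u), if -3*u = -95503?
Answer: 1389/44017867 ≈ 3.1555e-5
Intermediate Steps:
u = 95503/3 (u = -⅓*(-95503) = 95503/3 ≈ 31834.)
X = 1961/463 (X = 4 + (-362 + 253)/(-611 + 148) = 4 - 109/(-463) = 4 - 109*(-1/463) = 4 + 109/463 = 1961/463 ≈ 4.2354)
1/(-34*X + u) = 1/(-34*1961/463 + 95503/3) = 1/(-66674/463 + 95503/3) = 1/(44017867/1389) = 1389/44017867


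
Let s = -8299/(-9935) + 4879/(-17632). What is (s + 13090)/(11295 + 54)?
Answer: 2293124467903/1988048818080 ≈ 1.1535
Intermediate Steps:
s = 97855103/175173920 (s = -8299*(-1/9935) + 4879*(-1/17632) = 8299/9935 - 4879/17632 = 97855103/175173920 ≈ 0.55862)
(s + 13090)/(11295 + 54) = (97855103/175173920 + 13090)/(11295 + 54) = (2293124467903/175173920)/11349 = (2293124467903/175173920)*(1/11349) = 2293124467903/1988048818080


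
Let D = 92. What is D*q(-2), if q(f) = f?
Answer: -184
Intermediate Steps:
D*q(-2) = 92*(-2) = -184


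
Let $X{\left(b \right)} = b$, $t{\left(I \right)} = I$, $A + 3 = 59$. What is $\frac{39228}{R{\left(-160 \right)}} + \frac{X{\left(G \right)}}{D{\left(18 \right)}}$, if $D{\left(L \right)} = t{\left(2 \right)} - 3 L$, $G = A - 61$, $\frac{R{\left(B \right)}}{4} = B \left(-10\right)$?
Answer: $\frac{129491}{20800} \approx 6.2255$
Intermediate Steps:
$A = 56$ ($A = -3 + 59 = 56$)
$R{\left(B \right)} = - 40 B$ ($R{\left(B \right)} = 4 B \left(-10\right) = 4 \left(- 10 B\right) = - 40 B$)
$G = -5$ ($G = 56 - 61 = -5$)
$D{\left(L \right)} = 2 - 3 L$
$\frac{39228}{R{\left(-160 \right)}} + \frac{X{\left(G \right)}}{D{\left(18 \right)}} = \frac{39228}{\left(-40\right) \left(-160\right)} - \frac{5}{2 - 54} = \frac{39228}{6400} - \frac{5}{2 - 54} = 39228 \cdot \frac{1}{6400} - \frac{5}{-52} = \frac{9807}{1600} - - \frac{5}{52} = \frac{9807}{1600} + \frac{5}{52} = \frac{129491}{20800}$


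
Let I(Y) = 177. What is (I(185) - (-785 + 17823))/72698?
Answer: -16861/72698 ≈ -0.23193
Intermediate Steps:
(I(185) - (-785 + 17823))/72698 = (177 - (-785 + 17823))/72698 = (177 - 1*17038)*(1/72698) = (177 - 17038)*(1/72698) = -16861*1/72698 = -16861/72698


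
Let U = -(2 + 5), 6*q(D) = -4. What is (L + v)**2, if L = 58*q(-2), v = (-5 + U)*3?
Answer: 50176/9 ≈ 5575.1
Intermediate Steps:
q(D) = -2/3 (q(D) = (1/6)*(-4) = -2/3)
U = -7 (U = -1*7 = -7)
v = -36 (v = (-5 - 7)*3 = -12*3 = -36)
L = -116/3 (L = 58*(-2/3) = -116/3 ≈ -38.667)
(L + v)**2 = (-116/3 - 36)**2 = (-224/3)**2 = 50176/9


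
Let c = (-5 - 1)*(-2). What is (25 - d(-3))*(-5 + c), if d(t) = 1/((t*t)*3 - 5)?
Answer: 3843/22 ≈ 174.68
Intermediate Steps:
d(t) = 1/(-5 + 3*t**2) (d(t) = 1/(t**2*3 - 5) = 1/(3*t**2 - 5) = 1/(-5 + 3*t**2))
c = 12 (c = -6*(-2) = 12)
(25 - d(-3))*(-5 + c) = (25 - 1/(-5 + 3*(-3)**2))*(-5 + 12) = (25 - 1/(-5 + 3*9))*7 = (25 - 1/(-5 + 27))*7 = (25 - 1/22)*7 = (549/22)*7 = 3843/22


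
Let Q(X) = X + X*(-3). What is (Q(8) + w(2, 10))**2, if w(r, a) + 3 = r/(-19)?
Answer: 131769/361 ≈ 365.01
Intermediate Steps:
w(r, a) = -3 - r/19 (w(r, a) = -3 + r/(-19) = -3 + r*(-1/19) = -3 - r/19)
Q(X) = -2*X (Q(X) = X - 3*X = -2*X)
(Q(8) + w(2, 10))**2 = (-2*8 + (-3 - 1/19*2))**2 = (-16 + (-3 - 2/19))**2 = (-16 - 59/19)**2 = (-363/19)**2 = 131769/361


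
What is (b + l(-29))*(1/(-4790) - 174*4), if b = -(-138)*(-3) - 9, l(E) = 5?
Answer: 696772769/2395 ≈ 2.9093e+5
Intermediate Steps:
b = -423 (b = -23*18 - 9 = -414 - 9 = -423)
(b + l(-29))*(1/(-4790) - 174*4) = (-423 + 5)*(1/(-4790) - 174*4) = -418*(-1/4790 - 696) = -418*(-3333841/4790) = 696772769/2395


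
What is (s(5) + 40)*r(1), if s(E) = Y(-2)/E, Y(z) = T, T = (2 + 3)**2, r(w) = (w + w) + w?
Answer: 135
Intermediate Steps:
r(w) = 3*w (r(w) = 2*w + w = 3*w)
T = 25 (T = 5**2 = 25)
Y(z) = 25
s(E) = 25/E
(s(5) + 40)*r(1) = (25/5 + 40)*(3*1) = (25*(1/5) + 40)*3 = (5 + 40)*3 = 45*3 = 135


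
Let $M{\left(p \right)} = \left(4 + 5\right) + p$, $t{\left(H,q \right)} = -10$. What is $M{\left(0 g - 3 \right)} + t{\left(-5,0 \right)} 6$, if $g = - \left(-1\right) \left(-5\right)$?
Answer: $-54$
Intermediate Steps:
$g = -5$ ($g = \left(-1\right) 5 = -5$)
$M{\left(p \right)} = 9 + p$
$M{\left(0 g - 3 \right)} + t{\left(-5,0 \right)} 6 = \left(9 + \left(0 \left(-5\right) - 3\right)\right) - 60 = \left(9 + \left(0 - 3\right)\right) - 60 = \left(9 - 3\right) - 60 = 6 - 60 = -54$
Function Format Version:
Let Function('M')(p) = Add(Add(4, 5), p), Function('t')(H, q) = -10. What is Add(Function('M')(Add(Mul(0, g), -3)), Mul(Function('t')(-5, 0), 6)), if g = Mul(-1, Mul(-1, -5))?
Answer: -54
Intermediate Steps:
g = -5 (g = Mul(-1, 5) = -5)
Function('M')(p) = Add(9, p)
Add(Function('M')(Add(Mul(0, g), -3)), Mul(Function('t')(-5, 0), 6)) = Add(Add(9, Add(Mul(0, -5), -3)), Mul(-10, 6)) = Add(Add(9, Add(0, -3)), -60) = Add(Add(9, -3), -60) = Add(6, -60) = -54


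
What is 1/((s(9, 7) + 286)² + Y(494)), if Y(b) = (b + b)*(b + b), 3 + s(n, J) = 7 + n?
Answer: 1/1065545 ≈ 9.3849e-7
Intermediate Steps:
s(n, J) = 4 + n (s(n, J) = -3 + (7 + n) = 4 + n)
Y(b) = 4*b² (Y(b) = (2*b)*(2*b) = 4*b²)
1/((s(9, 7) + 286)² + Y(494)) = 1/(((4 + 9) + 286)² + 4*494²) = 1/((13 + 286)² + 4*244036) = 1/(299² + 976144) = 1/(89401 + 976144) = 1/1065545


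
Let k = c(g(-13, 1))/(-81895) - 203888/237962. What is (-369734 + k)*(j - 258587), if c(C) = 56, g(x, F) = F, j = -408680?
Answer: 2403947869504478848982/9743948995 ≈ 2.4671e+11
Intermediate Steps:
k = -8355366816/9743948995 (k = 56/(-81895) - 203888/237962 = 56*(-1/81895) - 203888*1/237962 = -56/81895 - 101944/118981 = -8355366816/9743948995 ≈ -0.85749)
(-369734 + k)*(j - 258587) = (-369734 - 8355366816/9743948995)*(-408680 - 258587) = -3602677593084146/9743948995*(-667267) = 2403947869504478848982/9743948995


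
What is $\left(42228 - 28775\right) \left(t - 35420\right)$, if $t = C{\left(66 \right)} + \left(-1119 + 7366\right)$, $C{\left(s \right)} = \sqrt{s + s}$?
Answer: $-392464369 + 26906 \sqrt{33} \approx -3.9231 \cdot 10^{8}$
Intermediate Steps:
$C{\left(s \right)} = \sqrt{2} \sqrt{s}$ ($C{\left(s \right)} = \sqrt{2 s} = \sqrt{2} \sqrt{s}$)
$t = 6247 + 2 \sqrt{33}$ ($t = \sqrt{2} \sqrt{66} + \left(-1119 + 7366\right) = 2 \sqrt{33} + 6247 = 6247 + 2 \sqrt{33} \approx 6258.5$)
$\left(42228 - 28775\right) \left(t - 35420\right) = \left(42228 - 28775\right) \left(\left(6247 + 2 \sqrt{33}\right) - 35420\right) = 13453 \left(-29173 + 2 \sqrt{33}\right) = -392464369 + 26906 \sqrt{33}$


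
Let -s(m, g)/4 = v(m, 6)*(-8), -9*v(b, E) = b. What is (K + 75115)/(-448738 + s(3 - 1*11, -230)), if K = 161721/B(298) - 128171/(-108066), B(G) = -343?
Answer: -169397628639/1018295183444 ≈ -0.16635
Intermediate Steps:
v(b, E) = -b/9
K = -355766917/756462 (K = 161721/(-343) - 128171/(-108066) = 161721*(-1/343) - 128171*(-1/108066) = -23103/49 + 128171/108066 = -355766917/756462 ≈ -470.30)
s(m, g) = -32*m/9 (s(m, g) = -4*(-m/9)*(-8) = -32*m/9)
(K + 75115)/(-448738 + s(3 - 1*11, -230)) = (-355766917/756462 + 75115)/(-448738 - 32*(3 - 1*11)/9) = 56465876213/(756462*(-448738 - 32*(3 - 11)/9)) = 56465876213/(756462*(-448738 - 32/9*(-8))) = 56465876213/(756462*(-448738 + 256/9)) = 56465876213/(756462*(-4038386/9)) = (56465876213/756462)*(-9/4038386) = -169397628639/1018295183444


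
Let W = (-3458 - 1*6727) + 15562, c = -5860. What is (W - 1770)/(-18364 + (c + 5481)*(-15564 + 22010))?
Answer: -3607/2461398 ≈ -0.0014654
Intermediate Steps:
W = 5377 (W = (-3458 - 6727) + 15562 = -10185 + 15562 = 5377)
(W - 1770)/(-18364 + (c + 5481)*(-15564 + 22010)) = (5377 - 1770)/(-18364 + (-5860 + 5481)*(-15564 + 22010)) = 3607/(-18364 - 379*6446) = 3607/(-18364 - 2443034) = 3607/(-2461398) = 3607*(-1/2461398) = -3607/2461398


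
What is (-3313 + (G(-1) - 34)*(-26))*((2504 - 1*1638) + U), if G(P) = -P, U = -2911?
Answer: 5020475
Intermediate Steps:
(-3313 + (G(-1) - 34)*(-26))*((2504 - 1*1638) + U) = (-3313 + (-1*(-1) - 34)*(-26))*((2504 - 1*1638) - 2911) = (-3313 + (1 - 34)*(-26))*((2504 - 1638) - 2911) = (-3313 - 33*(-26))*(866 - 2911) = (-3313 + 858)*(-2045) = -2455*(-2045) = 5020475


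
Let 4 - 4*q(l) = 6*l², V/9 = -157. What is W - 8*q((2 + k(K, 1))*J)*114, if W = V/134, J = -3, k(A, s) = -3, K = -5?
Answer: 1526187/134 ≈ 11389.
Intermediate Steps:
V = -1413 (V = 9*(-157) = -1413)
W = -1413/134 ≈ -10.545
q(l) = 1 - 3*l²/2
W - 8*q((2 + k(K, 1))*J)*114 = -1413/134 - 8*(1 - 3*9*(2 - 3)²/2)*114 = -1413/134 - 8*(1 - 3*(-1*(-3))²/2)*114 = -1413/134 - 8*(1 - 3/2*3²)*114 = -1413/134 - 8*(1 - 3/2*9)*114 = -1413/134 - 8*(1 - 27/2)*114 = -1413/134 - 8*(-25/2)*114 = -1413/134 + 100*114 = -1413/134 + 11400 = 1526187/134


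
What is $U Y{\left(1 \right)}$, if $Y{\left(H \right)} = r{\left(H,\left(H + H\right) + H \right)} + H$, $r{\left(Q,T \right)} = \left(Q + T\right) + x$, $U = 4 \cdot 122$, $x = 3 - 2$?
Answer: $2928$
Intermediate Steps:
$x = 1$ ($x = 3 - 2 = 1$)
$U = 488$
$r{\left(Q,T \right)} = 1 + Q + T$ ($r{\left(Q,T \right)} = \left(Q + T\right) + 1 = 1 + Q + T$)
$Y{\left(H \right)} = 1 + 5 H$ ($Y{\left(H \right)} = \left(1 + H + \left(\left(H + H\right) + H\right)\right) + H = \left(1 + H + \left(2 H + H\right)\right) + H = \left(1 + H + 3 H\right) + H = \left(1 + 4 H\right) + H = 1 + 5 H$)
$U Y{\left(1 \right)} = 488 \left(1 + 5 \cdot 1\right) = 488 \left(1 + 5\right) = 488 \cdot 6 = 2928$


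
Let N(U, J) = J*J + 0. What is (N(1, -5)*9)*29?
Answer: 6525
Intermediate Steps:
N(U, J) = J² (N(U, J) = J² + 0 = J²)
(N(1, -5)*9)*29 = ((-5)²*9)*29 = (25*9)*29 = 225*29 = 6525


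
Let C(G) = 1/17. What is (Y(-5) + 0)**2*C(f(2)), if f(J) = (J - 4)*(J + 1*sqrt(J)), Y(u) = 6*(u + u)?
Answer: 3600/17 ≈ 211.76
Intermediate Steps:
Y(u) = 12*u (Y(u) = 6*(2*u) = 12*u)
f(J) = (-4 + J)*(J + sqrt(J))
C(G) = 1/17
(Y(-5) + 0)**2*C(f(2)) = (12*(-5) + 0)**2*(1/17) = (-60 + 0)**2*(1/17) = (-60)**2*(1/17) = 3600*(1/17) = 3600/17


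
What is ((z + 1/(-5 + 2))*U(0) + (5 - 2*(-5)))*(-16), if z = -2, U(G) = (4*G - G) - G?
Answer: -240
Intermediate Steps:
U(G) = 2*G (U(G) = 3*G - G = 2*G)
((z + 1/(-5 + 2))*U(0) + (5 - 2*(-5)))*(-16) = ((-2 + 1/(-5 + 2))*(2*0) + (5 - 2*(-5)))*(-16) = ((-2 + 1/(-3))*0 + (5 + 10))*(-16) = ((-2 - 1/3)*0 + 15)*(-16) = (-7/3*0 + 15)*(-16) = (0 + 15)*(-16) = 15*(-16) = -240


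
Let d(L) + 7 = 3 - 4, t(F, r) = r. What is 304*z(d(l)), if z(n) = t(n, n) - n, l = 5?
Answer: 0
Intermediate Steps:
d(L) = -8 (d(L) = -7 + (3 - 4) = -7 - 1 = -8)
z(n) = 0 (z(n) = n - n = 0)
304*z(d(l)) = 304*0 = 0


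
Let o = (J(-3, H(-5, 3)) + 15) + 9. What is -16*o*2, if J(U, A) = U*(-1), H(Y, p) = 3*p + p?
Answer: -864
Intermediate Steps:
H(Y, p) = 4*p
J(U, A) = -U
o = 27 (o = (-1*(-3) + 15) + 9 = (3 + 15) + 9 = 18 + 9 = 27)
-16*o*2 = -16*27*2 = -432*2 = -864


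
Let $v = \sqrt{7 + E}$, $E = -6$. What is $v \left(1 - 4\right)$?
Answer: $-3$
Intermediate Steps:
$v = 1$ ($v = \sqrt{7 - 6} = \sqrt{1} = 1$)
$v \left(1 - 4\right) = 1 \left(1 - 4\right) = 1 \left(-3\right) = -3$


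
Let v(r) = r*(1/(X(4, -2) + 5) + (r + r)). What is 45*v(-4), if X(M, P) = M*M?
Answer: 10020/7 ≈ 1431.4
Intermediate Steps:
X(M, P) = M²
v(r) = r*(1/21 + 2*r) (v(r) = r*(1/(4² + 5) + (r + r)) = r*(1/(16 + 5) + 2*r) = r*(1/21 + 2*r))
45*v(-4) = 45*((1/21)*(-4)*(1 + 42*(-4))) = 45*((1/21)*(-4)*(1 - 168)) = 45*((1/21)*(-4)*(-167)) = 45*(668/21) = 10020/7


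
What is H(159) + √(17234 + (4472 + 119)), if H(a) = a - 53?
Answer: 106 + 15*√97 ≈ 253.73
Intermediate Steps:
H(a) = -53 + a
H(159) + √(17234 + (4472 + 119)) = (-53 + 159) + √(17234 + (4472 + 119)) = 106 + √(17234 + 4591) = 106 + √21825 = 106 + 15*√97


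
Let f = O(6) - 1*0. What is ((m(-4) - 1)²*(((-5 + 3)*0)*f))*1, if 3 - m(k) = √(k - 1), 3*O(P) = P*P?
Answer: 0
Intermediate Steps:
O(P) = P²/3 (O(P) = (P*P)/3 = P²/3)
m(k) = 3 - √(-1 + k) (m(k) = 3 - √(k - 1) = 3 - √(-1 + k))
f = 12 (f = (⅓)*6² - 1*0 = (⅓)*36 + 0 = 12 + 0 = 12)
((m(-4) - 1)²*(((-5 + 3)*0)*f))*1 = (((3 - √(-1 - 4)) - 1)²*(((-5 + 3)*0)*12))*1 = (((3 - √(-5)) - 1)²*(-2*0*12))*1 = (((3 - I*√5) - 1)²*(0*12))*1 = (((3 - I*√5) - 1)²*0)*1 = ((2 - I*√5)²*0)*1 = 0*1 = 0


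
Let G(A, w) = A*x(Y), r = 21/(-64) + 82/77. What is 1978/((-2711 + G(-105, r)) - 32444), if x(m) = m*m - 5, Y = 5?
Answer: -1978/37255 ≈ -0.053094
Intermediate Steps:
x(m) = -5 + m**2 (x(m) = m**2 - 5 = -5 + m**2)
r = 3631/4928 (r = 21*(-1/64) + 82*(1/77) = -21/64 + 82/77 = 3631/4928 ≈ 0.73681)
G(A, w) = 20*A (G(A, w) = A*(-5 + 5**2) = A*(-5 + 25) = A*20 = 20*A)
1978/((-2711 + G(-105, r)) - 32444) = 1978/((-2711 + 20*(-105)) - 32444) = 1978/((-2711 - 2100) - 32444) = 1978/(-4811 - 32444) = 1978/(-37255) = 1978*(-1/37255) = -1978/37255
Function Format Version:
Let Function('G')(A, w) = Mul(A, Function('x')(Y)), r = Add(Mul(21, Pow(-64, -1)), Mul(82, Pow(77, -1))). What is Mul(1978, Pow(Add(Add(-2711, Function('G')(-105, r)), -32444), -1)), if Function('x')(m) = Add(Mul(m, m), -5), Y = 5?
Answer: Rational(-1978, 37255) ≈ -0.053094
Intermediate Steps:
Function('x')(m) = Add(-5, Pow(m, 2)) (Function('x')(m) = Add(Pow(m, 2), -5) = Add(-5, Pow(m, 2)))
r = Rational(3631, 4928) (r = Add(Mul(21, Rational(-1, 64)), Mul(82, Rational(1, 77))) = Add(Rational(-21, 64), Rational(82, 77)) = Rational(3631, 4928) ≈ 0.73681)
Function('G')(A, w) = Mul(20, A) (Function('G')(A, w) = Mul(A, Add(-5, Pow(5, 2))) = Mul(A, Add(-5, 25)) = Mul(A, 20) = Mul(20, A))
Mul(1978, Pow(Add(Add(-2711, Function('G')(-105, r)), -32444), -1)) = Mul(1978, Pow(Add(Add(-2711, Mul(20, -105)), -32444), -1)) = Mul(1978, Pow(Add(Add(-2711, -2100), -32444), -1)) = Mul(1978, Pow(Add(-4811, -32444), -1)) = Mul(1978, Pow(-37255, -1)) = Mul(1978, Rational(-1, 37255)) = Rational(-1978, 37255)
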